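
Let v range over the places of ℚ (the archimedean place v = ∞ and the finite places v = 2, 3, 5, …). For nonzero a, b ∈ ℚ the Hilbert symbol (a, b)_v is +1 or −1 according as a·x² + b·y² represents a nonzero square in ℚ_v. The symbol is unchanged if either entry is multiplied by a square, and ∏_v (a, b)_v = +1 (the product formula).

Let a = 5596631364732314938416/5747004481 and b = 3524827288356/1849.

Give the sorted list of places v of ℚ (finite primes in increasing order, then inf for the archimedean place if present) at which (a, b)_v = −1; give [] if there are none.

[3, 29, 31, 53]

(a, b) ≡ (899, 89909889) mod (ℚ^×)²; places V = {2, 3, 7, 11, 17, 29, 31, 37, 41, 43, 53, ∞}.
(a,b)_53: α=2, u≡23; β=1, v≡6 (mod 53); (23|53)=-1, (6|53)=+1; sign (−1)^0·-1^1·+1^2 = -1.
(a,b)_7: α=2, u≡5; β=0, v≡3 (mod 7); (5|7)=-1, (3|7)=-1; sign (−1)^0·-1^0·-1^2 = +1.
(a,b)_2: α=4, β=2; u≡3, v≡1 (mod 8); ε(u)ε(v)=1·0, αω(v)=4·0, βω(u)=2·1; sum ≡ 0  ⇒  +1.
(a,b)_41: α=-2, u≡24; β=0, v≡10 (mod 41); (24|41)=-1, (10|41)=+1; sign (−1)^0·-1^0·+1^-2 = +1.
(a,b)_37: α=2, u≡16; β=1, v≡19 (mod 37); (16|37)=+1, (19|37)=-1; sign (−1)^0·+1^1·-1^2 = +1.
(a,b)_∞: sgn(899)=+, sgn(89909889)=+, so +1.
(a,b)_43: α=-4, u≡3; β=-2, v≡8 (mod 43); (3|43)=-1, (8|43)=-1; sign (−1)^0·-1^-2·-1^-4 = +1.
(a,b)_29: α=1, u≡27; β=1, v≡1 (mod 29); (27|29)=-1, (1|29)=+1; sign (−1)^0·-1^1·+1^1 = -1.
(a,b)_11: α=2, u≡6; β=2, v≡4 (mod 11); (6|11)=-1, (4|11)=+1; sign (−1)^0·-1^2·+1^2 = +1.
(a,b)_3: α=10, u≡2; β=5, v≡2 (mod 3); (2|3)=-1, (2|3)=-1; sign (−1)^0·-1^5·-1^10 = -1.
(a,b)_31: α=1, u≡3; β=1, v≡21 (mod 31); (3|31)=-1, (21|31)=-1; sign (−1)^1·-1^1·-1^1 = -1.
(a,b)_17: α=2, u≡4; β=1, v≡1 (mod 17); (4|17)=+1, (1|17)=+1; sign (−1)^0·+1^1·+1^2 = +1.
(899, 89909889 / ℚ) ramifies at {3, 29, 31, 53}: a division algebra.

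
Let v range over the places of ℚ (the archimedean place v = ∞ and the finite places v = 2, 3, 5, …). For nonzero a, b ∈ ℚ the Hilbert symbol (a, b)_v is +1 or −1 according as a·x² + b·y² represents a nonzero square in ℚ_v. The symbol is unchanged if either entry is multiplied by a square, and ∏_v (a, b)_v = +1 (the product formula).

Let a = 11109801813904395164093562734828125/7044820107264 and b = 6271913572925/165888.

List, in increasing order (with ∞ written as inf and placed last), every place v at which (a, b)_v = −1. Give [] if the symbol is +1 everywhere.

[2, 11, 13, 17]

Mod squares: a ≡ 29029, b ≡ 986986. Check v ∈ {∞, 2, 3, 5, 7, 11, 13, 17, 23, 29, 31}.
v=5: a=5^6·(≡1), b=5^2·(≡4) mod 5; (1|5)=+1, (4|5)=+1; (−1)^{6·2·2}·(+1)^2·(+1)^6 = +1.
v=31: a=31^6·(≡17), b=31^2·(≡2) mod 31; (17|31)=-1, (2|31)=+1; (−1)^{6·2·15}·(-1)^2·(+1)^6 = +1.
v=29: a=29^3·(≡17), b=29^1·(≡26) mod 29; (17|29)=-1, (26|29)=-1; (−1)^{3·1·14}·(-1)^1·(-1)^3 = +1.
v=17: a=17^2·(≡5), b=17^1·(≡6) mod 17; (5|17)=-1, (6|17)=-1; (−1)^{2·1·8}·(-1)^1·(-1)^2 = -1.
v=∞: 29029 > 0 and 986986 > 0  ⇒  (a,b)_∞ = +1.
v=7: a=7^5·(≡6), b=7^1·(≡4) mod 7; (6|7)=-1, (4|7)=+1; (−1)^{5·1·3}·(-1)^1·(+1)^5 = +1.
v=3: a=3^-8·(≡1), b=3^-4·(≡1) mod 3; (1|3)=+1, (1|3)=+1; (−1)^{-8·-4·1}·(+1)^-4·(+1)^-8 = +1.
v=13: a=13^3·(≡9), b=13^1·(≡6) mod 13; (9|13)=+1, (6|13)=-1; (−1)^{3·1·6}·(+1)^1·(-1)^3 = -1.
v=2: v_2(a)=-30, v_2(b)=-11; units ≡ 5, 5 (mod 8); ε·ε+αω+βω = 0·0+-30·1+-11·1 ≡ 1  ⇒  (a,b)_2 = -1.
v=23: a=23^4·(≡2), b=23^2·(≡15) mod 23; (2|23)=+1, (15|23)=-1; (−1)^{4·2·11}·(+1)^2·(-1)^4 = +1.
v=11: a=11^1·(≡8), b=11^1·(≡2) mod 11; (8|11)=-1, (2|11)=-1; (−1)^{1·1·5}·(-1)^1·(-1)^1 = -1.
|Ram(29029, 986986)| = 4, even; anisotropic at {2, 11, 13, 17}.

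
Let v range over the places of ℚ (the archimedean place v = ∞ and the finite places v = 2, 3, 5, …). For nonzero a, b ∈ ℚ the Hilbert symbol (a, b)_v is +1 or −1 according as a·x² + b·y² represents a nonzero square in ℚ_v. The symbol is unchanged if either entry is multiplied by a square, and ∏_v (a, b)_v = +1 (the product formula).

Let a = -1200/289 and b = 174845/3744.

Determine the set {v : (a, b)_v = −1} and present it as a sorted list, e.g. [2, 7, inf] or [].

(a, b) ≡ (-3, 130) mod (ℚ^×)²; places V = {2, 3, 5, 11, 13, 17, ∞}.
(a,b)_5: α=2, u≡3; β=1, v≡1 (mod 5); (3|5)=-1, (1|5)=+1; sign (−1)^0·-1^1·+1^2 = -1.
(a,b)_3: α=1, u≡2; β=-2, v≡1 (mod 3); (2|3)=-1, (1|3)=+1; sign (−1)^0·-1^-2·+1^1 = +1.
(a,b)_∞: sgn(-3)=−, sgn(130)=+, so +1.
(a,b)_17: α=-2, u≡7; β=2, v≡11 (mod 17); (7|17)=-1, (11|17)=-1; sign (−1)^0·-1^2·-1^-2 = +1.
(a,b)_11: α=0, u≡7; β=2, v≡1 (mod 11); (7|11)=-1, (1|11)=+1; sign (−1)^0·-1^2·+1^0 = +1.
(a,b)_2: α=4, β=-5; u≡5, v≡1 (mod 8); ε(u)ε(v)=0·0, αω(v)=4·0, βω(u)=-5·1; sum ≡ 1  ⇒  -1.
(a,b)_13: α=0, u≡3; β=-1, v≡4 (mod 13); (3|13)=+1, (4|13)=+1; sign (−1)^0·+1^-1·+1^0 = +1.
|Ram(-3, 130)| = 2, even; anisotropic at {2, 5}.

[2, 5]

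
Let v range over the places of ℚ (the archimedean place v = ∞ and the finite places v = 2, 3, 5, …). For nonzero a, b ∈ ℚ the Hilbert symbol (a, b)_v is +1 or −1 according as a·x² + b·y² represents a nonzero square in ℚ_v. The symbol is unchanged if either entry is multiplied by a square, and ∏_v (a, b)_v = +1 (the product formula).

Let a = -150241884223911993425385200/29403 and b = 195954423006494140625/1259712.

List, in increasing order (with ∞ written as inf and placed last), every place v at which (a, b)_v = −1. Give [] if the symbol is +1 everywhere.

[2, 13, 23, 29]

(a, b) ≡ (-442221, 195) mod (ℚ^×)²; places V = {2, 3, 5, 7, 11, 13, 17, 23, 29, ∞}.
(a,b)_13: α=5, u≡12; β=1, v≡2 (mod 13); (12|13)=+1, (2|13)=-1; sign (−1)^0·+1^1·-1^5 = -1.
(a,b)_17: α=5, u≡7; β=2, v≡9 (mod 17); (7|17)=-1, (9|17)=+1; sign (−1)^0·-1^2·+1^5 = +1.
(a,b)_23: α=3, u≡4; β=2, v≡15 (mod 23); (4|23)=+1, (15|23)=-1; sign (−1)^0·+1^2·-1^3 = -1.
(a,b)_7: α=4, u≡4; β=4, v≡3 (mod 7); (4|7)=+1, (3|7)=-1; sign (−1)^0·+1^4·-1^4 = +1.
(a,b)_5: α=2, u≡4; β=11, v≡4 (mod 5); (4|5)=+1, (4|5)=+1; sign (−1)^0·+1^11·+1^2 = +1.
(a,b)_11: α=-2, u≡9; β=0, v≡7 (mod 11); (9|11)=+1, (7|11)=-1; sign (−1)^0·+1^0·-1^-2 = +1.
(a,b)_∞: sgn(-442221)=−, sgn(195)=+, so +1.
(a,b)_2: α=4, β=-6; u≡3, v≡3 (mod 8); ε(u)ε(v)=1·1, αω(v)=4·1, βω(u)=-6·1; sum ≡ 1  ⇒  -1.
(a,b)_29: α=3, u≡9; β=2, v≡8 (mod 29); (9|29)=+1, (8|29)=-1; sign (−1)^0·+1^2·-1^3 = -1.
(a,b)_3: α=-5, u≡1; β=-9, v≡2 (mod 3); (1|3)=+1, (2|3)=-1; sign (−1)^1·+1^-9·-1^-5 = +1.
|Ram(-442221, 195)| = 4, even; anisotropic at {2, 13, 23, 29}.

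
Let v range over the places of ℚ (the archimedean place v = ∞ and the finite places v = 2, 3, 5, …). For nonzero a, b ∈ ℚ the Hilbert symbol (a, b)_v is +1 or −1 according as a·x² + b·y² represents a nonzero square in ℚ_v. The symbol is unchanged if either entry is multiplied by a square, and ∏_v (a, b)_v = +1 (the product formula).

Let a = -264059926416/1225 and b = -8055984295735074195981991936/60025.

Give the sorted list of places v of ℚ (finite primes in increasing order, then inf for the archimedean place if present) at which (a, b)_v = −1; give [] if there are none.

[11, 17, 19, inf]

(a, b) ≡ (-1339481, -9139) mod (ℚ^×)²; places V = {2, 3, 5, 7, 11, 13, 17, 19, 29, 37, ∞}.
(a,b)_5: α=-2, u≡1; β=-2, v≡4 (mod 5); (1|5)=+1, (4|5)=+1; sign (−1)^0·+1^-2·+1^-2 = +1.
(a,b)_13: α=1, u≡10; β=3, v≡4 (mod 13); (10|13)=+1, (4|13)=+1; sign (−1)^0·+1^3·+1^1 = +1.
(a,b)_19: α=1, u≡8; β=3, v≡2 (mod 19); (8|19)=-1, (2|19)=-1; sign (−1)^1·-1^3·-1^1 = -1.
(a,b)_17: α=1, u≡8; β=2, v≡3 (mod 17); (8|17)=+1, (3|17)=-1; sign (−1)^0·+1^2·-1^1 = -1.
(a,b)_3: α=2, u≡1; β=0, v≡2 (mod 3); (1|3)=+1, (2|3)=-1; sign (−1)^0·+1^0·-1^2 = +1.
(a,b)_7: α=-2, u≡2; β=-4, v≡3 (mod 7); (2|7)=+1, (3|7)=-1; sign (−1)^0·+1^-4·-1^-2 = +1.
(a,b)_∞: sgn(-1339481)=−, sgn(-9139)=−, so -1.
(a,b)_37: α=2, u≡7; β=5, v≡34 (mod 37); (7|37)=+1, (34|37)=+1; sign (−1)^0·+1^5·+1^2 = +1.
(a,b)_11: α=1, u≡7; β=2, v≡2 (mod 11); (7|11)=-1, (2|11)=-1; sign (−1)^0·-1^2·-1^1 = -1.
(a,b)_29: α=1, u≡18; β=2, v≡25 (mod 29); (18|29)=-1, (25|29)=+1; sign (−1)^0·-1^2·+1^1 = +1.
(a,b)_2: α=4, β=18; u≡7, v≡5 (mod 8); ε(u)ε(v)=1·0, αω(v)=4·1, βω(u)=18·0; sum ≡ 0  ⇒  +1.
(-1339481, -9139 / ℚ) ramifies at {11, 17, 19, ∞}: a division algebra.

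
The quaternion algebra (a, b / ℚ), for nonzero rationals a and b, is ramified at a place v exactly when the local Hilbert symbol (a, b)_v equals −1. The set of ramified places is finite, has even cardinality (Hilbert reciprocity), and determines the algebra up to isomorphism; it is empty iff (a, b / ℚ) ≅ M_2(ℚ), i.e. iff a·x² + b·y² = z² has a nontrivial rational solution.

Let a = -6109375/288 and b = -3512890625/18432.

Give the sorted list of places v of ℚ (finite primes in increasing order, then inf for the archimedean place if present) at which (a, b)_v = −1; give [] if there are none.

(a, b) ≡ (-782, -34) mod (ℚ^×)²; places V = {2, 3, 5, 17, 23, ∞}.
(a,b)_23: α=1, u≡4; β=2, v≡3 (mod 23); (4|23)=+1, (3|23)=+1; sign (−1)^0·+1^2·+1^1 = +1.
(a,b)_3: α=-2, u≡1; β=-2, v≡2 (mod 3); (1|3)=+1, (2|3)=-1; sign (−1)^0·+1^-2·-1^-2 = +1.
(a,b)_5: α=6, u≡3; β=8, v≡1 (mod 5); (3|5)=-1, (1|5)=+1; sign (−1)^0·-1^8·+1^6 = +1.
(a,b)_2: α=-5, β=-11; u≡1, v≡7 (mod 8); ε(u)ε(v)=0·1, αω(v)=-5·0, βω(u)=-11·0; sum ≡ 0  ⇒  +1.
(a,b)_17: α=1, u≡12; β=1, v≡9 (mod 17); (12|17)=-1, (9|17)=+1; sign (−1)^0·-1^1·+1^1 = -1.
(a,b)_∞: sgn(-782)=−, sgn(-34)=−, so -1.
|Ram(-782, -34)| = 2, even; anisotropic at {17, ∞}.

[17, inf]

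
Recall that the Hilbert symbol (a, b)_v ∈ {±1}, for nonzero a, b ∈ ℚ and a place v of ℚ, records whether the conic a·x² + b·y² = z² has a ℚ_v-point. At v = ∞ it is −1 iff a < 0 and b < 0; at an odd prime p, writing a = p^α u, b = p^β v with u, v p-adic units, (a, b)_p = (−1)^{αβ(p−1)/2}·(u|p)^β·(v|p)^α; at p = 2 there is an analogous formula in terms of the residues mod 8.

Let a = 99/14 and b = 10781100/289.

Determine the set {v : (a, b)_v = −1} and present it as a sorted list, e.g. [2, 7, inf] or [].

[2, 11]

(a, b) ≡ (154, 11) mod (ℚ^×)²; places V = {2, 3, 5, 7, 11, 17, ∞}.
(a,b)_2: α=-1, β=2; u≡5, v≡3 (mod 8); ε(u)ε(v)=0·1, αω(v)=-1·1, βω(u)=2·1; sum ≡ 1  ⇒  -1.
(a,b)_11: α=1, u≡3; β=3, v≡5 (mod 11); (3|11)=+1, (5|11)=+1; sign (−1)^1·+1^3·+1^1 = -1.
(a,b)_17: α=0, u≡1; β=-2, v≡6 (mod 17); (1|17)=+1, (6|17)=-1; sign (−1)^0·+1^-2·-1^0 = +1.
(a,b)_5: α=0, u≡1; β=2, v≡1 (mod 5); (1|5)=+1, (1|5)=+1; sign (−1)^0·+1^2·+1^0 = +1.
(a,b)_7: α=-1, u≡4; β=0, v≡4 (mod 7); (4|7)=+1, (4|7)=+1; sign (−1)^0·+1^0·+1^-1 = +1.
(a,b)_3: α=2, u≡1; β=4, v≡2 (mod 3); (1|3)=+1, (2|3)=-1; sign (−1)^0·+1^4·-1^2 = +1.
(a,b)_∞: sgn(154)=+, sgn(11)=+, so +1.
Ram(154, 11) = {2, 11}; no ℚ_2-point on the conic.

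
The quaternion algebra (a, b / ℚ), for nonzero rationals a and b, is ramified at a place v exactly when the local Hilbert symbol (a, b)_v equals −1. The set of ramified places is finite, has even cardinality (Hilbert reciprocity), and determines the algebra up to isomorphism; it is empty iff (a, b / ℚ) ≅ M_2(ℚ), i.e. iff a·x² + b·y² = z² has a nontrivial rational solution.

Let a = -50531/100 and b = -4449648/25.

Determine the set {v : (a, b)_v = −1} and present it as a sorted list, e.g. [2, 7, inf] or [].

(a, b) ≡ (-299, -278103) mod (ℚ^×)²; places V = {2, 3, 5, 7, 13, 17, 19, 23, 41, ∞}.
(a,b)_2: α=-2, β=4; u≡5, v≡1 (mod 8); ε(u)ε(v)=0·0, αω(v)=-2·0, βω(u)=4·1; sum ≡ 0  ⇒  +1.
(a,b)_∞: sgn(-299)=−, sgn(-278103)=−, so -1.
(a,b)_13: α=3, u≡9; β=0, v≡8 (mod 13); (9|13)=+1, (8|13)=-1; sign (−1)^0·+1^0·-1^3 = -1.
(a,b)_5: α=-2, u≡1; β=-2, v≡2 (mod 5); (1|5)=+1, (2|5)=-1; sign (−1)^0·+1^-2·-1^-2 = +1.
(a,b)_3: α=0, u≡1; β=1, v≡2 (mod 3); (1|3)=+1, (2|3)=-1; sign (−1)^0·+1^1·-1^0 = +1.
(a,b)_41: α=0, u≡24; β=1, v≡18 (mod 41); (24|41)=-1, (18|41)=+1; sign (−1)^0·-1^1·+1^0 = -1.
(a,b)_7: α=0, u≡1; β=1, v≡5 (mod 7); (1|7)=+1, (5|7)=-1; sign (−1)^0·+1^1·-1^0 = +1.
(a,b)_23: α=1, u≡10; β=0, v≡12 (mod 23); (10|23)=-1, (12|23)=+1; sign (−1)^0·-1^0·+1^1 = +1.
(a,b)_19: α=0, u≡17; β=1, v≡13 (mod 19); (17|19)=+1, (13|19)=-1; sign (−1)^0·+1^1·-1^0 = +1.
(a,b)_17: α=0, u≡12; β=1, v≡7 (mod 17); (12|17)=-1, (7|17)=-1; sign (−1)^0·-1^1·-1^0 = -1.
(-299, -278103 / ℚ) ramifies at {13, 17, 41, ∞}: a division algebra.

[13, 17, 41, inf]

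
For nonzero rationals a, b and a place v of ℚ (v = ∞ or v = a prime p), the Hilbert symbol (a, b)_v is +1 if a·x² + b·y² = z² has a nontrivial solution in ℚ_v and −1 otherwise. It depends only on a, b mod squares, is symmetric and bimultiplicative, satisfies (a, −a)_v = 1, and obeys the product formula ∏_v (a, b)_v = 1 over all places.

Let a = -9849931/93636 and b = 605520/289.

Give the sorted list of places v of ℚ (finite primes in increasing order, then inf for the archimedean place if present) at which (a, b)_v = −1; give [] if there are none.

Mod squares: a ≡ -91, b ≡ 5. Check v ∈ {∞, 2, 3, 5, 7, 13, 17, 29, 47}.
v=13: a=13^1·(≡7), b=13^0·(≡2) mod 13; (7|13)=-1, (2|13)=-1; (−1)^{1·0·6}·(-1)^0·(-1)^1 = -1.
v=5: a=5^0·(≡4), b=5^1·(≡1) mod 5; (4|5)=+1, (1|5)=+1; (−1)^{0·1·2}·(+1)^1·(+1)^0 = +1.
v=29: a=29^0·(≡22), b=29^2·(≡5) mod 29; (22|29)=+1, (5|29)=+1; (−1)^{0·2·14}·(+1)^2·(+1)^0 = +1.
v=7: a=7^3·(≡1), b=7^0·(≡3) mod 7; (1|7)=+1, (3|7)=-1; (−1)^{3·0·3}·(+1)^0·(-1)^3 = -1.
v=47: a=47^2·(≡24), b=47^0·(≡43) mod 47; (24|47)=+1, (43|47)=-1; (−1)^{2·0·23}·(+1)^0·(-1)^2 = +1.
v=∞: -91 < 0 and 5 > 0  ⇒  (a,b)_∞ = +1.
v=2: v_2(a)=-2, v_2(b)=4; units ≡ 5, 5 (mod 8); ε·ε+αω+βω = 0·0+-2·1+4·1 ≡ 0  ⇒  (a,b)_2 = +1.
v=3: a=3^-4·(≡2), b=3^2·(≡2) mod 3; (2|3)=-1, (2|3)=-1; (−1)^{-4·2·1}·(-1)^2·(-1)^-4 = +1.
v=17: a=17^-2·(≡5), b=17^-2·(≡14) mod 17; (5|17)=-1, (14|17)=-1; (−1)^{-2·-2·8}·(-1)^-2·(-1)^-2 = +1.
(-91, 5 / ℚ) ramifies at {7, 13}: a division algebra.

[7, 13]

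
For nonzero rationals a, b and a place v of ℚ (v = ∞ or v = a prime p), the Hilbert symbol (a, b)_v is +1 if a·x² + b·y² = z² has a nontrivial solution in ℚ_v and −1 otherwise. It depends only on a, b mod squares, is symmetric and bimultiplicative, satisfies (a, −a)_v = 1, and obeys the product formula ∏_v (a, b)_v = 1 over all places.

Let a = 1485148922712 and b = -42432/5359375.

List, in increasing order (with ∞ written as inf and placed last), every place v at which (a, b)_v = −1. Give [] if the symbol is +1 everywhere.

Mod squares: a ≡ 102, b ≡ -4641. Check v ∈ {∞, 2, 3, 5, 7, 13, 17}.
v=5: a=5^0·(≡2), b=5^-6·(≡1) mod 5; (2|5)=-1, (1|5)=+1; (−1)^{0·-6·2}·(-1)^-6·(+1)^0 = +1.
v=2: v_2(a)=3, v_2(b)=6; units ≡ 3, 7 (mod 8); ε·ε+αω+βω = 1·1+3·0+6·1 ≡ 1  ⇒  (a,b)_2 = -1.
v=3: a=3^3·(≡1), b=3^1·(≡1) mod 3; (1|3)=+1, (1|3)=+1; (−1)^{3·1·1}·(+1)^1·(+1)^3 = -1.
v=∞: 102 > 0 and -4641 < 0  ⇒  (a,b)_∞ = +1.
v=13: a=13^4·(≡11), b=13^1·(≡8) mod 13; (11|13)=-1, (8|13)=-1; (−1)^{4·1·6}·(-1)^1·(-1)^4 = -1.
v=17: a=17^3·(≡10), b=17^1·(≡9) mod 17; (10|17)=-1, (9|17)=+1; (−1)^{3·1·8}·(-1)^1·(+1)^3 = -1.
v=7: a=7^2·(≡1), b=7^-3·(≡2) mod 7; (1|7)=+1, (2|7)=+1; (−1)^{2·-3·3}·(+1)^-3·(+1)^2 = +1.
|Ram(102, -4641)| = 4, even; anisotropic at {2, 3, 13, 17}.

[2, 3, 13, 17]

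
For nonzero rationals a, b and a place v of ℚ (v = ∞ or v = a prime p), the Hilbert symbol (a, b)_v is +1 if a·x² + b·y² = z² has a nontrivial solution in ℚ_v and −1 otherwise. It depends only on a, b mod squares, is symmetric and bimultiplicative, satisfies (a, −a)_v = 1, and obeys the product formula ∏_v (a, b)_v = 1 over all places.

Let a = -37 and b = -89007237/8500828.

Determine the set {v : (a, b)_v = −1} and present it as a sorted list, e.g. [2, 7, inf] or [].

Mod squares: a ≡ -37, b ≡ -259. Check v ∈ {∞, 2, 3, 7, 11, 19, 29, 37, 47}.
v=3: a=3^0·(≡2), b=3^2·(≡2) mod 3; (2|3)=-1, (2|3)=-1; (−1)^{0·2·1}·(-1)^2·(-1)^0 = +1.
v=∞: -37 < 0 and -259 < 0  ⇒  (a,b)_∞ = -1.
v=19: a=19^0·(≡1), b=19^-2·(≡7) mod 19; (1|19)=+1, (7|19)=+1; (−1)^{0·-2·9}·(+1)^-2·(+1)^0 = +1.
v=11: a=11^0·(≡7), b=11^2·(≡1) mod 11; (7|11)=-1, (1|11)=+1; (−1)^{0·2·5}·(-1)^2·(+1)^0 = +1.
v=2: v_2(a)=0, v_2(b)=-2; units ≡ 3, 5 (mod 8); ε·ε+αω+βω = 1·0+0·1+-2·1 ≡ 0  ⇒  (a,b)_2 = +1.
v=7: a=7^0·(≡5), b=7^-1·(≡5) mod 7; (5|7)=-1, (5|7)=-1; (−1)^{0·-1·3}·(-1)^-1·(-1)^0 = -1.
v=37: a=37^1·(≡36), b=37^1·(≡7) mod 37; (36|37)=+1, (7|37)=+1; (−1)^{1·1·18}·(+1)^1·(+1)^1 = +1.
v=47: a=47^0·(≡10), b=47^2·(≡26) mod 47; (10|47)=-1, (26|47)=-1; (−1)^{0·2·23}·(-1)^2·(-1)^0 = +1.
v=29: a=29^0·(≡21), b=29^-2·(≡18) mod 29; (21|29)=-1, (18|29)=-1; (−1)^{0·-2·14}·(-1)^-2·(-1)^0 = +1.
Ram(-37, -259) = {7, ∞}; no ℚ_7-point on the conic.

[7, inf]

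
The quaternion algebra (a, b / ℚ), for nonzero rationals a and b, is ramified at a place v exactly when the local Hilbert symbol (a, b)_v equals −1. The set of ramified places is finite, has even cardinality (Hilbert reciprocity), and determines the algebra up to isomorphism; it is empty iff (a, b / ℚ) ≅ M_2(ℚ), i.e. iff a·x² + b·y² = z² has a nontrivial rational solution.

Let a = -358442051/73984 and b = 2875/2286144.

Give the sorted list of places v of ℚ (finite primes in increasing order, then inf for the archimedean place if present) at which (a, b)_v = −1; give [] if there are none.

(a, b) ≡ (-851, 115) mod (ℚ^×)²; places V = {2, 3, 5, 7, 11, 17, 23, 37, 59, ∞}.
(a,b)_7: α=0, u≡5; β=-2, v≡5 (mod 7); (5|7)=-1, (5|7)=-1; sign (−1)^0·-1^-2·-1^0 = +1.
(a,b)_23: α=1, u≡4; β=1, v≡22 (mod 23); (4|23)=+1, (22|23)=-1; sign (−1)^1·+1^1·-1^1 = +1.
(a,b)_11: α=2, u≡10; β=0, v≡5 (mod 11); (10|11)=-1, (5|11)=+1; sign (−1)^0·-1^0·+1^2 = +1.
(a,b)_∞: sgn(-851)=−, sgn(115)=+, so +1.
(a,b)_17: α=-2, u≡8; β=0, v≡2 (mod 17); (8|17)=+1, (2|17)=+1; sign (−1)^0·+1^0·+1^-2 = +1.
(a,b)_59: α=2, u≡8; β=0, v≡38 (mod 59); (8|59)=-1, (38|59)=-1; sign (−1)^0·-1^0·-1^2 = +1.
(a,b)_5: α=0, u≡1; β=3, v≡2 (mod 5); (1|5)=+1, (2|5)=-1; sign (−1)^0·+1^3·-1^0 = +1.
(a,b)_2: α=-8, β=-6; u≡5, v≡3 (mod 8); ε(u)ε(v)=0·1, αω(v)=-8·1, βω(u)=-6·1; sum ≡ 0  ⇒  +1.
(a,b)_3: α=0, u≡1; β=-6, v≡1 (mod 3); (1|3)=+1, (1|3)=+1; sign (−1)^0·+1^-6·+1^0 = +1.
(a,b)_37: α=1, u≡20; β=0, v≡4 (mod 37); (20|37)=-1, (4|37)=+1; sign (−1)^0·-1^0·+1^1 = +1.
Ram(a, b) = ∅: the form -851·x² + 115·y² − z² is isotropic over every ℚ_v, so by Hasse–Minkowski it is isotropic over ℚ.

[]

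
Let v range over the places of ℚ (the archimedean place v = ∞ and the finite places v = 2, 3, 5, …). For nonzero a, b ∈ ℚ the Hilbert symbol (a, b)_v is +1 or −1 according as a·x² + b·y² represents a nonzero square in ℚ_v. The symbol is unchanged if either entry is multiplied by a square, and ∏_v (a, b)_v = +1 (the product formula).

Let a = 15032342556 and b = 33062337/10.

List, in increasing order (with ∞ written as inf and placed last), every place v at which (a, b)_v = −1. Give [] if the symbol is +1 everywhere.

Mod squares: a ≡ 399, b ≡ 453530. Check v ∈ {∞, 2, 3, 5, 7, 11, 19, 31}.
v=11: a=11^2·(≡5), b=11^1·(≡6) mod 11; (5|11)=+1, (6|11)=-1; (−1)^{2·1·5}·(+1)^1·(-1)^2 = +1.
v=3: a=3^5·(≡1), b=3^6·(≡2) mod 3; (1|3)=+1, (2|3)=-1; (−1)^{5·6·1}·(+1)^6·(-1)^5 = -1.
v=∞: 399 > 0 and 453530 > 0  ⇒  (a,b)_∞ = +1.
v=5: a=5^0·(≡1), b=5^-1·(≡1) mod 5; (1|5)=+1, (1|5)=+1; (−1)^{0·-1·2}·(+1)^-1·(+1)^0 = +1.
v=2: v_2(a)=2, v_2(b)=-1; units ≡ 7, 5 (mod 8); ε·ε+αω+βω = 1·0+2·1+-1·0 ≡ 0  ⇒  (a,b)_2 = +1.
v=19: a=19^1·(≡2), b=19^1·(≡16) mod 19; (2|19)=-1, (16|19)=+1; (−1)^{1·1·9}·(-1)^1·(+1)^1 = +1.
v=7: a=7^1·(≡1), b=7^1·(≡6) mod 7; (1|7)=+1, (6|7)=-1; (−1)^{1·1·3}·(+1)^1·(-1)^1 = +1.
v=31: a=31^2·(≡13), b=31^1·(≡22) mod 31; (13|31)=-1, (22|31)=-1; (−1)^{2·1·15}·(-1)^1·(-1)^2 = -1.
Ram(399, 453530) = {3, 31}; no ℚ_3-point on the conic.

[3, 31]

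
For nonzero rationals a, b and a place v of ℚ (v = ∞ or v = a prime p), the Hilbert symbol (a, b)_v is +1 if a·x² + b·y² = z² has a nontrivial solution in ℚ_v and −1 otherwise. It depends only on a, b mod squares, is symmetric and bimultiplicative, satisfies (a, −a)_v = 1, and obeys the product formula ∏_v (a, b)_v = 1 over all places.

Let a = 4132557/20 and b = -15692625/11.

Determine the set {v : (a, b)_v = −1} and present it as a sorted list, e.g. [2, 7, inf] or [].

(a, b) ≡ (13585, -767195) mod (ℚ^×)²; places V = {2, 3, 5, 11, 13, 19, 29, 37, ∞}.
(a,b)_5: α=-1, u≡3; β=3, v≡4 (mod 5); (3|5)=-1, (4|5)=+1; sign (−1)^0·-1^3·+1^-1 = -1.
(a,b)_19: α=1, u≡10; β=0, v≡11 (mod 19); (10|19)=-1, (11|19)=+1; sign (−1)^0·-1^0·+1^1 = +1.
(a,b)_37: α=0, u≡18; β=1, v≡14 (mod 37); (18|37)=-1, (14|37)=-1; sign (−1)^0·-1^1·-1^0 = -1.
(a,b)_29: α=0, u≡13; β=1, v≡4 (mod 29); (13|29)=+1, (4|29)=+1; sign (−1)^0·+1^1·+1^0 = +1.
(a,b)_∞: sgn(13585)=+, sgn(-767195)=−, so +1.
(a,b)_3: α=2, u≡1; β=2, v≡1 (mod 3); (1|3)=+1, (1|3)=+1; sign (−1)^0·+1^2·+1^2 = +1.
(a,b)_2: α=-2, β=0; u≡1, v≡5 (mod 8); ε(u)ε(v)=0·0, αω(v)=-2·1, βω(u)=0·0; sum ≡ 0  ⇒  +1.
(a,b)_11: α=1, u≡9; β=-1, v≡8 (mod 11); (9|11)=+1, (8|11)=-1; sign (−1)^1·+1^-1·-1^1 = +1.
(a,b)_13: α=3, u≡5; β=1, v≡5 (mod 13); (5|13)=-1, (5|13)=-1; sign (−1)^0·-1^1·-1^3 = +1.
(13585, -767195 / ℚ) ramifies at {5, 37}: a division algebra.

[5, 37]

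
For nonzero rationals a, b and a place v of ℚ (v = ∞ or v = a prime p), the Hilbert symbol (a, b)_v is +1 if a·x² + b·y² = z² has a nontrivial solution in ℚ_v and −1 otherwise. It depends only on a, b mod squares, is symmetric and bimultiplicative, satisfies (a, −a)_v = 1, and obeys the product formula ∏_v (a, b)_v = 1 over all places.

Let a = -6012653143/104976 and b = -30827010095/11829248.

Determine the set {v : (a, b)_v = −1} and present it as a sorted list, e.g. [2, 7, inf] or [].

[5, 7, 17, inf]

Mod squares: a ≡ -127687, b ≡ -2590. Check v ∈ {∞, 2, 3, 5, 7, 17, 19, 29, 31, 37, 41}.
v=2: v_2(a)=-4, v_2(b)=-15; units ≡ 1, 1 (mod 8); ε·ε+αω+βω = 0·0+-4·0+-15·0 ≡ 0  ⇒  (a,b)_2 = +1.
v=41: a=41^0·(≡6), b=41^2·(≡19) mod 41; (6|41)=-1, (19|41)=-1; (−1)^{0·2·20}·(-1)^2·(-1)^0 = +1.
v=31: a=31^2·(≡16), b=31^0·(≡7) mod 31; (16|31)=+1, (7|31)=+1; (−1)^{2·0·15}·(+1)^0·(+1)^2 = +1.
v=37: a=37^1·(≡33), b=37^1·(≡28) mod 37; (33|37)=+1, (28|37)=+1; (−1)^{1·1·18}·(+1)^1·(+1)^1 = +1.
v=19: a=19^0·(≡8), b=19^-2·(≡15) mod 19; (8|19)=-1, (15|19)=-1; (−1)^{0·-2·9}·(-1)^-2·(-1)^0 = +1.
v=∞: -127687 < 0 and -2590 < 0  ⇒  (a,b)_∞ = -1.
v=17: a=17^1·(≡14), b=17^2·(≡11) mod 17; (14|17)=-1, (11|17)=-1; (−1)^{1·2·8}·(-1)^2·(-1)^1 = -1.
v=29: a=29^1·(≡16), b=29^0·(≡28) mod 29; (16|29)=+1, (28|29)=+1; (−1)^{1·0·14}·(+1)^0·(+1)^1 = +1.
v=3: a=3^-8·(≡2), b=3^0·(≡2) mod 3; (2|3)=-1, (2|3)=-1; (−1)^{-8·0·1}·(-1)^0·(-1)^-8 = +1.
v=5: a=5^0·(≡2), b=5^1·(≡2) mod 5; (2|5)=-1, (2|5)=-1; (−1)^{0·1·2}·(-1)^1·(-1)^0 = -1.
v=7: a=7^3·(≡4), b=7^3·(≡2) mod 7; (4|7)=+1, (2|7)=+1; (−1)^{3·3·3}·(+1)^3·(+1)^3 = -1.
Ram(-127687, -2590) = {5, 7, 17, ∞}; no ℚ_5-point on the conic.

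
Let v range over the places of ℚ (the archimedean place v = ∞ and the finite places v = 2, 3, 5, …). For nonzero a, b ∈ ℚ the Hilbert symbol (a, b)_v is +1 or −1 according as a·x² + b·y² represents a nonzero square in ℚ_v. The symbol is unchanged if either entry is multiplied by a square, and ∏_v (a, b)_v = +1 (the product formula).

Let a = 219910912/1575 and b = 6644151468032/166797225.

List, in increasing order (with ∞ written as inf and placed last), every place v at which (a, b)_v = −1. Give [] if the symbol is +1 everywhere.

[17, 23]

Mod squares: a ≡ 35581, b ≡ 23. Check v ∈ {∞, 2, 3, 5, 7, 13, 17, 19, 23, 41}.
v=3: a=3^-2·(≡1), b=3^-4·(≡2) mod 3; (1|3)=+1, (2|3)=-1; (−1)^{-2·-4·1}·(+1)^-4·(-1)^-2 = +1.
v=2: v_2(a)=8, v_2(b)=14; units ≡ 5, 7 (mod 8); ε·ε+αω+βω = 0·1+8·0+14·1 ≡ 0  ⇒  (a,b)_2 = +1.
v=13: a=13^3·(≡11), b=13^2·(≡3) mod 13; (11|13)=-1, (3|13)=+1; (−1)^{3·2·6}·(-1)^2·(+1)^3 = +1.
v=41: a=41^0·(≡26), b=41^-2·(≡25) mod 41; (26|41)=-1, (25|41)=+1; (−1)^{0·-2·20}·(-1)^-2·(+1)^0 = +1.
v=19: a=19^0·(≡14), b=19^2·(≡6) mod 19; (14|19)=-1, (6|19)=+1; (−1)^{0·2·9}·(-1)^2·(+1)^0 = +1.
v=5: a=5^-2·(≡4), b=5^-2·(≡3) mod 5; (4|5)=+1, (3|5)=-1; (−1)^{-2·-2·2}·(+1)^-2·(-1)^-2 = +1.
v=23: a=23^1·(≡18), b=23^1·(≡3) mod 23; (18|23)=+1, (3|23)=+1; (−1)^{1·1·11}·(+1)^1·(+1)^1 = -1.
v=7: a=7^-1·(≡4), b=7^-2·(≡4) mod 7; (4|7)=+1, (4|7)=+1; (−1)^{-1·-2·3}·(+1)^-2·(+1)^-1 = +1.
v=17: a=17^1·(≡13), b=17^2·(≡12) mod 17; (13|17)=+1, (12|17)=-1; (−1)^{1·2·8}·(+1)^2·(-1)^1 = -1.
v=∞: 35581 > 0 and 23 > 0  ⇒  (a,b)_∞ = +1.
(35581, 23 / ℚ) ramifies at {17, 23}: a division algebra.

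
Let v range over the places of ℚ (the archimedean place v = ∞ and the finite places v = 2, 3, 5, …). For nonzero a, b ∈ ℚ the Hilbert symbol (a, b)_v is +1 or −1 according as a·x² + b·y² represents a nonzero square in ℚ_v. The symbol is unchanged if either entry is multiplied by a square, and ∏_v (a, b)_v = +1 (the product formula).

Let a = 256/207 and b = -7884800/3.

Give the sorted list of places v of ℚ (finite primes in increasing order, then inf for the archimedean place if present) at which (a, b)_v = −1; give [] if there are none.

[3, 23]

Mod squares: a ≡ 23, b ≡ -231. Check v ∈ {∞, 2, 3, 5, 7, 11, 23}.
v=5: a=5^0·(≡3), b=5^2·(≡1) mod 5; (3|5)=-1, (1|5)=+1; (−1)^{0·2·2}·(-1)^2·(+1)^0 = +1.
v=11: a=11^0·(≡4), b=11^1·(≡5) mod 11; (4|11)=+1, (5|11)=+1; (−1)^{0·1·5}·(+1)^1·(+1)^0 = +1.
v=2: v_2(a)=8, v_2(b)=12; units ≡ 7, 1 (mod 8); ε·ε+αω+βω = 1·0+8·0+12·0 ≡ 0  ⇒  (a,b)_2 = +1.
v=∞: 23 > 0 and -231 < 0  ⇒  (a,b)_∞ = +1.
v=3: a=3^-2·(≡2), b=3^-1·(≡1) mod 3; (2|3)=-1, (1|3)=+1; (−1)^{-2·-1·1}·(-1)^-1·(+1)^-2 = -1.
v=7: a=7^0·(≡1), b=7^1·(≡4) mod 7; (1|7)=+1, (4|7)=+1; (−1)^{0·1·3}·(+1)^1·(+1)^0 = +1.
v=23: a=23^-1·(≡8), b=23^0·(≡20) mod 23; (8|23)=+1, (20|23)=-1; (−1)^{-1·0·11}·(+1)^0·(-1)^-1 = -1.
|Ram(23, -231)| = 2, even; anisotropic at {3, 23}.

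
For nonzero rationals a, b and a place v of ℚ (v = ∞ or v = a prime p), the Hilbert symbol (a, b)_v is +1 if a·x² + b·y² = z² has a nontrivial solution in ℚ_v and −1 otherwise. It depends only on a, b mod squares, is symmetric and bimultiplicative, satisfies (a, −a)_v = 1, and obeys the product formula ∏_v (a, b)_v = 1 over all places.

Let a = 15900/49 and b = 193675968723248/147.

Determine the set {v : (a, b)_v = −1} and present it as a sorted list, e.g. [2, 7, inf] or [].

(a, b) ≡ (159, 127041) mod (ℚ^×)²; places V = {2, 3, 5, 7, 11, 17, 29, 47, 53, ∞}.
(a,b)_3: α=1, u≡2; β=-1, v≡2 (mod 3); (2|3)=-1, (2|3)=-1; sign (−1)^1·-1^-1·-1^1 = -1.
(a,b)_5: α=2, u≡4; β=0, v≡4 (mod 5); (4|5)=+1, (4|5)=+1; sign (−1)^0·+1^0·+1^2 = +1.
(a,b)_53: α=1, u≡31; β=3, v≡30 (mod 53); (31|53)=-1, (30|53)=-1; sign (−1)^0·-1^3·-1^1 = +1.
(a,b)_47: α=0, u≡7; β=1, v≡2 (mod 47); (7|47)=+1, (2|47)=+1; sign (−1)^0·+1^1·+1^0 = +1.
(a,b)_2: α=2, β=4; u≡7, v≡1 (mod 8); ε(u)ε(v)=1·0, αω(v)=2·0, βω(u)=4·0; sum ≡ 0  ⇒  +1.
(a,b)_11: α=0, u≡1; β=2, v≡2 (mod 11); (1|11)=+1, (2|11)=-1; sign (−1)^0·+1^2·-1^0 = +1.
(a,b)_29: α=0, u≡12; β=2, v≡11 (mod 29); (12|29)=-1, (11|29)=-1; sign (−1)^0·-1^2·-1^0 = +1.
(a,b)_∞: sgn(159)=+, sgn(127041)=+, so +1.
(a,b)_7: α=-2, u≡3; β=-2, v≡6 (mod 7); (3|7)=-1, (6|7)=-1; sign (−1)^0·-1^-2·-1^-2 = +1.
(a,b)_17: α=0, u≡6; β=1, v≡11 (mod 17); (6|17)=-1, (11|17)=-1; sign (−1)^0·-1^1·-1^0 = -1.
(159, 127041 / ℚ) ramifies at {3, 17}: a division algebra.

[3, 17]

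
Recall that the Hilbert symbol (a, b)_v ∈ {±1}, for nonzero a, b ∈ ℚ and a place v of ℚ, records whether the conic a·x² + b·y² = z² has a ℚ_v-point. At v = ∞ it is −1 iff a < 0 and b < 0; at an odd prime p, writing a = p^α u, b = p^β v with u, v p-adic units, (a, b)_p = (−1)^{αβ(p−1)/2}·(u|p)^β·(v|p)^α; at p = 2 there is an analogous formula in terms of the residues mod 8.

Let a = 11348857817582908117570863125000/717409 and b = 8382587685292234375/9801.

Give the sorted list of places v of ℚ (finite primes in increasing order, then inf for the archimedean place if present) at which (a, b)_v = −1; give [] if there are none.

[5, 17, 23, 41]

Mod squares: a ≡ 92690, b ≡ 21607. Check v ∈ {∞, 2, 3, 5, 7, 11, 13, 17, 23, 31, 41}.
v=31: a=31^5·(≡28), b=31^3·(≡3) mod 31; (28|31)=+1, (3|31)=-1; (−1)^{5·3·15}·(+1)^3·(-1)^5 = +1.
v=23: a=23^3·(≡10), b=23^2·(≡10) mod 23; (10|23)=-1, (10|23)=-1; (−1)^{3·2·11}·(-1)^2·(-1)^3 = -1.
v=∞: 92690 > 0 and 21607 > 0  ⇒  (a,b)_∞ = +1.
v=2: v_2(a)=3, v_2(b)=0; units ≡ 1, 7 (mod 8); ε·ε+αω+βω = 0·1+3·0+0·0 ≡ 0  ⇒  (a,b)_2 = +1.
v=5: a=5^7·(≡2), b=5^6·(≡3) mod 5; (2|5)=-1, (3|5)=-1; (−1)^{7·6·2}·(-1)^6·(-1)^7 = -1.
v=41: a=41^2·(≡15), b=41^1·(≡30) mod 41; (15|41)=-1, (30|41)=-1; (−1)^{2·1·20}·(-1)^1·(-1)^2 = -1.
v=13: a=13^5·(≡6), b=13^2·(≡12) mod 13; (6|13)=-1, (12|13)=+1; (−1)^{5·2·6}·(-1)^2·(+1)^5 = +1.
v=17: a=17^4·(≡6), b=17^3·(≡16) mod 17; (6|17)=-1, (16|17)=+1; (−1)^{4·3·8}·(-1)^3·(+1)^4 = -1.
v=3: a=3^0·(≡2), b=3^-4·(≡1) mod 3; (2|3)=-1, (1|3)=+1; (−1)^{0·-4·1}·(-1)^-4·(+1)^0 = +1.
v=11: a=11^-4·(≡5), b=11^-2·(≡4) mod 11; (5|11)=+1, (4|11)=+1; (−1)^{-4·-2·5}·(+1)^-2·(+1)^-4 = +1.
v=7: a=7^-2·(≡3), b=7^0·(≡3) mod 7; (3|7)=-1, (3|7)=-1; (−1)^{-2·0·3}·(-1)^0·(-1)^-2 = +1.
Ram(92690, 21607) = {5, 17, 23, 41}; no ℚ_5-point on the conic.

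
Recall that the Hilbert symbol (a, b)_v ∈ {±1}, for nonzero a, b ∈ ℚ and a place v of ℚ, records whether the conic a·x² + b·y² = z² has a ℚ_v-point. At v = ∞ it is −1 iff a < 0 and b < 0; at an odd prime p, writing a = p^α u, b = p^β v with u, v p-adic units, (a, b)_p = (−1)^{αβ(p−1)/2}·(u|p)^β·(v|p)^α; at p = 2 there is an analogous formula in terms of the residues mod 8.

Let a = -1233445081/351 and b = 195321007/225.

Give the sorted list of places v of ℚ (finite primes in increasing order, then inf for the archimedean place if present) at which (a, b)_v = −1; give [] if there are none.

[7, 13, 17, 41]

(a, b) ≡ (-472719, 3986143) mod (ℚ^×)²; places V = {2, 3, 5, 7, 11, 13, 17, 19, 23, 29, 31, 41, 43, ∞}.
(a,b)_11: α=2, u≡6; β=0, v≡7 (mod 11); (6|11)=-1, (7|11)=-1; sign (−1)^0·-1^0·-1^2 = +1.
(a,b)_2: α=0, β=0; u≡1, v≡7 (mod 8); ε(u)ε(v)=0·1, αω(v)=0·0, βω(u)=0·0; sum ≡ 0  ⇒  +1.
(a,b)_31: α=1, u≡29; β=0, v≡18 (mod 31); (29|31)=-1, (18|31)=+1; sign (−1)^0·-1^0·+1^1 = +1.
(a,b)_23: α=1, u≡3; β=0, v≡6 (mod 23); (3|23)=+1, (6|23)=+1; sign (−1)^0·+1^0·+1^1 = +1.
(a,b)_29: α=2, u≡21; β=0, v≡16 (mod 29); (21|29)=-1, (16|29)=+1; sign (−1)^0·-1^0·+1^2 = +1.
(a,b)_13: α=-1, u≡2; β=0, v≡6 (mod 13); (2|13)=-1, (6|13)=-1; sign (−1)^0·-1^0·-1^-1 = -1.
(a,b)_17: α=1, u≡3; β=1, v≡1 (mod 17); (3|17)=-1, (1|17)=+1; sign (−1)^0·-1^1·+1^1 = -1.
(a,b)_43: α=0, u≡41; β=1, v≡13 (mod 43); (41|43)=+1, (13|43)=+1; sign (−1)^0·+1^1·+1^0 = +1.
(a,b)_3: α=-3, u≡2; β=-2, v≡1 (mod 3); (2|3)=-1, (1|3)=+1; sign (−1)^0·-1^-2·+1^-3 = +1.
(a,b)_∞: sgn(-472719)=−, sgn(3986143)=+, so +1.
(a,b)_7: α=0, u≡6; β=3, v≡6 (mod 7); (6|7)=-1, (6|7)=-1; sign (−1)^0·-1^3·-1^0 = -1.
(a,b)_5: α=0, u≡4; β=-2, v≡3 (mod 5); (4|5)=+1, (3|5)=-1; sign (−1)^0·+1^-2·-1^0 = +1.
(a,b)_19: α=0, u≡6; β=1, v≡10 (mod 19); (6|19)=+1, (10|19)=-1; sign (−1)^0·+1^1·-1^0 = +1.
(a,b)_41: α=0, u≡35; β=1, v≡13 (mod 41); (35|41)=-1, (13|41)=-1; sign (−1)^0·-1^1·-1^0 = -1.
(-472719, 3986143 / ℚ) ramifies at {7, 13, 17, 41}: a division algebra.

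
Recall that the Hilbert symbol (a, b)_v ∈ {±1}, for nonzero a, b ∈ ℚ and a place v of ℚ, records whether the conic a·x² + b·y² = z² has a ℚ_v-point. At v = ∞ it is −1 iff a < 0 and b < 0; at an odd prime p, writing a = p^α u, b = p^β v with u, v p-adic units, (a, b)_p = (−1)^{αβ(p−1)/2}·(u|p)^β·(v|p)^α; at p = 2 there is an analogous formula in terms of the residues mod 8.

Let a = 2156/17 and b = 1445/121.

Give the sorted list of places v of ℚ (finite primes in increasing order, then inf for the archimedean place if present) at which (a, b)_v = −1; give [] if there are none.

[5, 17]

(a, b) ≡ (187, 5) mod (ℚ^×)²; places V = {2, 5, 7, 11, 17, ∞}.
(a,b)_7: α=2, u≡3; β=0, v≡5 (mod 7); (3|7)=-1, (5|7)=-1; sign (−1)^0·-1^0·-1^2 = +1.
(a,b)_17: α=-1, u≡14; β=2, v≡11 (mod 17); (14|17)=-1, (11|17)=-1; sign (−1)^0·-1^2·-1^-1 = -1.
(a,b)_2: α=2, β=0; u≡3, v≡5 (mod 8); ε(u)ε(v)=1·0, αω(v)=2·1, βω(u)=0·1; sum ≡ 0  ⇒  +1.
(a,b)_5: α=0, u≡3; β=1, v≡4 (mod 5); (3|5)=-1, (4|5)=+1; sign (−1)^0·-1^1·+1^0 = -1.
(a,b)_11: α=1, u≡7; β=-2, v≡4 (mod 11); (7|11)=-1, (4|11)=+1; sign (−1)^0·-1^-2·+1^1 = +1.
(a,b)_∞: sgn(187)=+, sgn(5)=+, so +1.
Ram(187, 5) = {5, 17}; no ℚ_5-point on the conic.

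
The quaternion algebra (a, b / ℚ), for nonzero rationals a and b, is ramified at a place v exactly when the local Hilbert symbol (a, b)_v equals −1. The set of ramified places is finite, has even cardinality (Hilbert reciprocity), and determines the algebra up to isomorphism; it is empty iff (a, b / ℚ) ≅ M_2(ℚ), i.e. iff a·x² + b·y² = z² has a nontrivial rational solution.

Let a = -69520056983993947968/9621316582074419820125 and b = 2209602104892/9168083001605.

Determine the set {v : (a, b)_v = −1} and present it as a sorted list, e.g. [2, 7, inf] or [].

Mod squares: a ≡ -65, b ≡ 35. Check v ∈ {∞, 2, 3, 5, 7, 11, 13, 19, 31}.
v=11: a=11^-6·(≡9), b=11^-4·(≡2) mod 11; (9|11)=+1, (2|11)=-1; (−1)^{-6·-4·5}·(+1)^-4·(-1)^-6 = +1.
v=19: a=19^-6·(≡11), b=19^-4·(≡7) mod 19; (11|19)=+1, (7|19)=+1; (−1)^{-6·-4·9}·(+1)^-4·(+1)^-6 = +1.
v=∞: -65 < 0 and 35 > 0  ⇒  (a,b)_∞ = +1.
v=13: a=13^3·(≡11), b=13^2·(≡12) mod 13; (11|13)=-1, (12|13)=+1; (−1)^{3·2·6}·(-1)^2·(+1)^3 = +1.
v=3: a=3^6·(≡1), b=3^4·(≡2) mod 3; (1|3)=+1, (2|3)=-1; (−1)^{6·4·1}·(+1)^4·(-1)^6 = +1.
v=5: a=5^-3·(≡2), b=5^-1·(≡2) mod 5; (2|5)=-1, (2|5)=-1; (−1)^{-3·-1·2}·(-1)^-1·(-1)^-3 = +1.
v=2: v_2(a)=6, v_2(b)=2; units ≡ 7, 3 (mod 8); ε·ε+αω+βω = 1·1+6·1+2·0 ≡ 1  ⇒  (a,b)_2 = -1.
v=31: a=31^-4·(≡20), b=31^-2·(≡4) mod 31; (20|31)=+1, (4|31)=+1; (−1)^{-4·-2·15}·(+1)^-2·(+1)^-4 = +1.
v=7: a=7^14·(≡5), b=7^9·(≡3) mod 7; (5|7)=-1, (3|7)=-1; (−1)^{14·9·3}·(-1)^9·(-1)^14 = -1.
|Ram(-65, 35)| = 2, even; anisotropic at {2, 7}.

[2, 7]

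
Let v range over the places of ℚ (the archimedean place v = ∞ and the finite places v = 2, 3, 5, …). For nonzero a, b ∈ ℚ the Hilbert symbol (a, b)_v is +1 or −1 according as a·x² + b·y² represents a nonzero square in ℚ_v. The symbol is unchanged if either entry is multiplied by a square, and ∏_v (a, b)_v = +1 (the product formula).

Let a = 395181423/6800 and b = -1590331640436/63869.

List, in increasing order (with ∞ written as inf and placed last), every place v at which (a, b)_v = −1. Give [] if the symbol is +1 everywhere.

[2, 17, 23, 37]

Mod squares: a ≡ 188071, b ≡ -2459780609. Check v ∈ {∞, 2, 3, 5, 7, 11, 13, 17, 23, 29, 37, 41}.
v=2: v_2(a)=-4, v_2(b)=2; units ≡ 7, 7 (mod 8); ε·ε+αω+βω = 1·1+-4·0+2·0 ≡ 1  ⇒  (a,b)_2 = -1.
v=41: a=41^0·(≡39), b=41^1·(≡31) mod 41; (39|41)=+1, (31|41)=+1; (−1)^{0·1·20}·(+1)^1·(+1)^0 = +1.
v=11: a=11^0·(≡5), b=11^1·(≡8) mod 11; (5|11)=+1, (8|11)=-1; (−1)^{0·1·5}·(+1)^1·(-1)^0 = +1.
v=7: a=7^2·(≡1), b=7^2·(≡1) mod 7; (1|7)=+1, (1|7)=+1; (−1)^{2·2·3}·(+1)^2·(+1)^2 = +1.
v=37: a=37^1·(≡31), b=37^1·(≡10) mod 37; (31|37)=-1, (10|37)=+1; (−1)^{1·1·18}·(-1)^1·(+1)^1 = -1.
v=23: a=23^1·(≡12), b=23^1·(≡12) mod 23; (12|23)=+1, (12|23)=+1; (−1)^{1·1·11}·(+1)^1·(+1)^1 = -1.
v=17: a=17^-1·(≡2), b=17^-3·(≡7) mod 17; (2|17)=+1, (7|17)=-1; (−1)^{-1·-3·8}·(+1)^-3·(-1)^-1 = -1.
v=13: a=13^1·(≡8), b=13^-1·(≡6) mod 13; (8|13)=-1, (6|13)=-1; (−1)^{1·-1·6}·(-1)^-1·(-1)^1 = +1.
v=∞: 188071 > 0 and -2459780609 < 0  ⇒  (a,b)_∞ = +1.
v=5: a=5^-2·(≡4), b=5^0·(≡1) mod 5; (4|5)=+1, (1|5)=+1; (−1)^{-2·0·2}·(+1)^0·(+1)^-2 = +1.
v=29: a=29^0·(≡22), b=29^1·(≡25) mod 29; (22|29)=+1, (25|29)=+1; (−1)^{0·1·14}·(+1)^1·(+1)^0 = +1.
v=3: a=3^6·(≡1), b=3^6·(≡1) mod 3; (1|3)=+1, (1|3)=+1; (−1)^{6·6·1}·(+1)^6·(+1)^6 = +1.
|Ram(188071, -2459780609)| = 4, even; anisotropic at {2, 17, 23, 37}.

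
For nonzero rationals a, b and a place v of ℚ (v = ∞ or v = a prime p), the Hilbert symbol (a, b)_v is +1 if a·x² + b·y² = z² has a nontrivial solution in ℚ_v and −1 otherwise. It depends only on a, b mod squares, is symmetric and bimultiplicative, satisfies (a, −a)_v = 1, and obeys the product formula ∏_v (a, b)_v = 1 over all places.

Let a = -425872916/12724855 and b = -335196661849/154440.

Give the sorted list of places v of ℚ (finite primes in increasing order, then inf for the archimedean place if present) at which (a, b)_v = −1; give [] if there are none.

[2, 5, 7, 19, 29, inf]

Mod squares: a ≡ -124355, b ≡ -281291010. Check v ∈ {∞, 2, 3, 5, 7, 11, 13, 17, 19, 29, 31, 37}.
v=11: a=11^-1·(≡4), b=11^-1·(≡7) mod 11; (4|11)=+1, (7|11)=-1; (−1)^{-1·-1·5}·(+1)^-1·(-1)^-1 = +1.
v=29: a=29^0·(≡10), b=29^1·(≡2) mod 29; (10|29)=-1, (2|29)=-1; (−1)^{0·1·14}·(-1)^1·(-1)^0 = -1.
v=17: a=17^1·(≡6), b=17^3·(≡10) mod 17; (6|17)=-1, (10|17)=-1; (−1)^{1·3·8}·(-1)^3·(-1)^1 = +1.
v=7: a=7^3·(≡2), b=7^3·(≡1) mod 7; (2|7)=+1, (1|7)=+1; (−1)^{3·3·3}·(+1)^3·(+1)^3 = -1.
v=13: a=13^-2·(≡1), b=13^-1·(≡5) mod 13; (1|13)=+1, (5|13)=-1; (−1)^{-2·-1·6}·(+1)^-1·(-1)^-2 = +1.
v=3: a=3^0·(≡1), b=3^-3·(≡1) mod 3; (1|3)=+1, (1|3)=+1; (−1)^{0·-3·1}·(+1)^-3·(+1)^0 = +1.
v=2: v_2(a)=2, v_2(b)=-3; units ≡ 5, 7 (mod 8); ε·ε+αω+βω = 0·1+2·0+-3·1 ≡ 1  ⇒  (a,b)_2 = -1.
v=31: a=31^2·(≡24), b=31^0·(≡8) mod 31; (24|31)=-1, (8|31)=+1; (−1)^{2·0·15}·(-1)^0·(+1)^2 = +1.
v=5: a=5^-1·(≡4), b=5^-1·(≡2) mod 5; (4|5)=+1, (2|5)=-1; (−1)^{-1·-1·2}·(+1)^-1·(-1)^-1 = -1.
v=37: a=37^-2·(≡24), b=37^0·(≡34) mod 37; (24|37)=-1, (34|37)=+1; (−1)^{-2·0·18}·(-1)^0·(+1)^-2 = +1.
v=∞: -124355 < 0 and -281291010 < 0  ⇒  (a,b)_∞ = -1.
v=19: a=19^1·(≡3), b=19^3·(≡10) mod 19; (3|19)=-1, (10|19)=-1; (−1)^{1·3·9}·(-1)^3·(-1)^1 = -1.
Ram(-124355, -281291010) = {2, 5, 7, 19, 29, ∞}; no ℚ_2-point on the conic.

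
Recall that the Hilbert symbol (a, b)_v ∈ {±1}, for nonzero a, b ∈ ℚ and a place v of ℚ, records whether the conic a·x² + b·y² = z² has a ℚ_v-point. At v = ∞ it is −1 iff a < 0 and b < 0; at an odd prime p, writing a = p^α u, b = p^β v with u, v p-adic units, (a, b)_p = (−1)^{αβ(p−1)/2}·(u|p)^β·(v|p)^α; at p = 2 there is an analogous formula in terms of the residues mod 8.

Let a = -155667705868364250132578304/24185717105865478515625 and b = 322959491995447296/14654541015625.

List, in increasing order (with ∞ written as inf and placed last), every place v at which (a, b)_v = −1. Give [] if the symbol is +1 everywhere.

[2, 19]

(a, b) ≡ (-1, 19) mod (ℚ^×)²; places V = {2, 3, 5, 7, 11, 13, 19, ∞}.
(a,b)_7: α=-4, u≡3; β=-4, v≡6 (mod 7); (3|7)=-1, (6|7)=-1; sign (−1)^0·-1^-4·-1^-4 = +1.
(a,b)_13: α=-2, u≡3; β=0, v≡7 (mod 13); (3|13)=+1, (7|13)=-1; sign (−1)^0·+1^0·-1^-2 = +1.
(a,b)_11: α=0, u≡6; β=2, v≡7 (mod 11); (6|11)=-1, (7|11)=-1; sign (−1)^0·-1^2·-1^0 = +1.
(a,b)_19: α=10, u≡8; β=7, v≡17 (mod 19); (8|19)=-1, (17|19)=+1; sign (−1)^0·-1^7·+1^10 = -1.
(a,b)_2: α=16, β=12; u≡7, v≡3 (mod 8); ε(u)ε(v)=1·1, αω(v)=16·1, βω(u)=12·0; sum ≡ 1  ⇒  -1.
(a,b)_∞: sgn(-1)=−, sgn(19)=+, so +1.
(a,b)_3: α=18, u≡2; β=6, v≡1 (mod 3); (2|3)=-1, (1|3)=+1; sign (−1)^0·-1^6·+1^18 = +1.
(a,b)_5: α=-24, u≡4; β=-14, v≡1 (mod 5); (4|5)=+1, (1|5)=+1; sign (−1)^0·+1^-14·+1^-24 = +1.
(-1, 19 / ℚ) ramifies at {2, 19}: a division algebra.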